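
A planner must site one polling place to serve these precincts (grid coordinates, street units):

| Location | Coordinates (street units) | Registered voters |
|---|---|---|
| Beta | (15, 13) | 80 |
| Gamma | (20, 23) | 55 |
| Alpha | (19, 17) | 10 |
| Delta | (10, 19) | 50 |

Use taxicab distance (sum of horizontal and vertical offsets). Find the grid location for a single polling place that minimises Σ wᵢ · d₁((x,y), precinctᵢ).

(15, 19)

Manhattan distance separates: Σwᵢ(|x−xᵢ|+|y−yᵢ|) = Σwᵢ|x−xᵢ| + Σwᵢ|y−yᵢ|, so x and y are optimised independently as 1-D weighted medians.
Total weight W = 195; half = 97.5.
x-coordinate, sorted with cumulative weight:
  x=10 (Delta, w=50) cum 50
  x=15 (Beta, w=80) cum 130  ← median
  x=19 (Alpha, w=10) cum 140
  x=20 (Gamma, w=55) cum 195
⇒ x* = 15
y-coordinate, sorted with cumulative weight:
  y=13 (Beta, w=80) cum 80
  y=17 (Alpha, w=10) cum 90
  y=19 (Delta, w=50) cum 140  ← median
  y=23 (Gamma, w=55) cum 195
⇒ y* = 19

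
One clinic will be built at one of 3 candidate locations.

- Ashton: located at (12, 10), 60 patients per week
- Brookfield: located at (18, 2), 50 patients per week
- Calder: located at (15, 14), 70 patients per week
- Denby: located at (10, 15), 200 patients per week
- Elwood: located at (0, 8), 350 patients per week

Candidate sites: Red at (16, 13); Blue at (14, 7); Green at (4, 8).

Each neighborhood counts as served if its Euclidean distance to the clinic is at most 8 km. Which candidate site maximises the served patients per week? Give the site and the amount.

Coverage radius r = 8 km; a point is covered iff (Δx)²+(Δy)² ≤ 8² = 64.
  Red (16, 13): covers {Ashton, Calder, Denby} → 330
  Blue (14, 7): covers {Ashton, Brookfield, Calder} → 180
  Green (4, 8): covers {Elwood} → 350
Maximum coverage at Green: 350 patients per week.

Green, covering 350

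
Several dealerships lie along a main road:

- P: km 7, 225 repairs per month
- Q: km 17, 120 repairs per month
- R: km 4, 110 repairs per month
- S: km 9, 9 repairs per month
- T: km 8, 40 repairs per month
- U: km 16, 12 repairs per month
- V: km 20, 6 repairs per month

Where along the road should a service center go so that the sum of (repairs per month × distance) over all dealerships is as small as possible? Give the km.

x = 7

For a sum of weighted absolute distances on a line, the optimum is the weighted median (not the mean). Total weight W = 522; half-weight = 261.
Sort by position and accumulate weight:
  km 4 (R, w=110) → cum 110
  km 7 (P, w=225) → cum 335  ≥ 261 → median here
  km 8 (T, w=40) → cum 375
  km 9 (S, w=9) → cum 384
  km 16 (U, w=12) → cum 396
  km 17 (Q, w=120) → cum 516
  km 20 (V, w=6) → cum 522
Optimal location: km 7.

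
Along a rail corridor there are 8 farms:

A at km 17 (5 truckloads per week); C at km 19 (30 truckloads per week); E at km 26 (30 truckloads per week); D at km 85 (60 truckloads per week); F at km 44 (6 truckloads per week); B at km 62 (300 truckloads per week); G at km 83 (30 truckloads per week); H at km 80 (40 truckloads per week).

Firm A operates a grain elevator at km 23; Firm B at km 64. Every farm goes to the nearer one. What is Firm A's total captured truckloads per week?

The indifferent point is the midpoint (23+64)/2 = 43.5; farms left of it (closer to Firm A at 23) go to Firm A, those right go to Firm B.
  A at 17 (w=5) → Firm A
  C at 19 (w=30) → Firm A
  E at 26 (w=30) → Firm A
  F at 44 (w=6) → Firm B
  B at 62 (w=300) → Firm B
  H at 80 (w=40) → Firm B
  G at 83 (w=30) → Firm B
  D at 85 (w=60) → Firm B
Firm A captures 65; Firm B captures 436.

65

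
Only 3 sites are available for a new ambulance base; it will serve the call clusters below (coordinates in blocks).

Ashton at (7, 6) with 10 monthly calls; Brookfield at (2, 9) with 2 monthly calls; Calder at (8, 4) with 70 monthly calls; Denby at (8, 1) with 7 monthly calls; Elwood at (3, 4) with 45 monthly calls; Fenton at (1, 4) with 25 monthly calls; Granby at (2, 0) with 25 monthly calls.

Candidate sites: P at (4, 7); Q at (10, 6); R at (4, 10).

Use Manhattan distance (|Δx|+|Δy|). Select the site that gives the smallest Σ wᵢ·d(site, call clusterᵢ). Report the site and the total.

P, total 1163 blocks

Total weighted distance at each candidate:
  P (4, 7): total = 1163
  Q (10, 6): total = 1411
  R (4, 10): total = 1707
Minimum is at P with total 1163 blocks.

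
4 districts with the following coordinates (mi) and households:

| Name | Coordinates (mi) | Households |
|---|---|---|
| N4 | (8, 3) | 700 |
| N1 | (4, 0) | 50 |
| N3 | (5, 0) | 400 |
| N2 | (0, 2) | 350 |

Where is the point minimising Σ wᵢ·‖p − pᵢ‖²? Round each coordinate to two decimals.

(5.20, 1.87)

The minimiser of Σwᵢ‖p−pᵢ‖² is the weighted centroid p* = (Σwᵢpᵢ)/(Σwᵢ).
Σwᵢ = 1500.
Σwᵢxᵢ = 700·8 + 50·4 + 400·5 + 350·0 = 7800.
Σwᵢyᵢ = 700·3 + 50·0 + 400·0 + 350·2 = 2800.
x* = 7800/1500 = 5.20, y* = 2800/1500 = 1.87.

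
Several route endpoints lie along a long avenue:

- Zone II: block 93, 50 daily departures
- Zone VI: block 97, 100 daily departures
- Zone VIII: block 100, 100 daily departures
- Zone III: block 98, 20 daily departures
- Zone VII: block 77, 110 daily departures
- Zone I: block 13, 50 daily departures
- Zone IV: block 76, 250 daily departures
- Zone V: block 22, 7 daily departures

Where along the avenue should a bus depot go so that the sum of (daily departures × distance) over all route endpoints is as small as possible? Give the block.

For a sum of weighted absolute distances on a line, the optimum is the weighted median (not the mean). Total weight W = 687; half-weight = 343.5.
Sort by position and accumulate weight:
  block 13 (Zone I, w=50) → cum 50
  block 22 (Zone V, w=7) → cum 57
  block 76 (Zone IV, w=250) → cum 307
  block 77 (Zone VII, w=110) → cum 417  ≥ 343.5 → median here
  block 93 (Zone II, w=50) → cum 467
  block 97 (Zone VI, w=100) → cum 567
  block 98 (Zone III, w=20) → cum 587
  block 100 (Zone VIII, w=100) → cum 687
Optimal location: block 77.

x = 77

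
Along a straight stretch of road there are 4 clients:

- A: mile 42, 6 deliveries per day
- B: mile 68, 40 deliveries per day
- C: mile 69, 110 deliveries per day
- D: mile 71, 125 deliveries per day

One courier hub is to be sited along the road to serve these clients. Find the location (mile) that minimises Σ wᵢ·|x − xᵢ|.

x = 69

For a sum of weighted absolute distances on a line, the optimum is the weighted median (not the mean). Total weight W = 281; half-weight = 140.5.
Sort by position and accumulate weight:
  mile 42 (A, w=6) → cum 6
  mile 68 (B, w=40) → cum 46
  mile 69 (C, w=110) → cum 156  ≥ 140.5 → median here
  mile 71 (D, w=125) → cum 281
Optimal location: mile 69.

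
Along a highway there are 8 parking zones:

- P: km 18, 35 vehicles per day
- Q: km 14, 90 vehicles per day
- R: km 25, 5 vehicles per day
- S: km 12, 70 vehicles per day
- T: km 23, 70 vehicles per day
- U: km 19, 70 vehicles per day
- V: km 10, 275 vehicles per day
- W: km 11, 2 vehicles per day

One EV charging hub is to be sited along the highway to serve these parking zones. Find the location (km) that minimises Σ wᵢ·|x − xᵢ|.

For a sum of weighted absolute distances on a line, the optimum is the weighted median (not the mean). Total weight W = 617; half-weight = 308.5.
Sort by position and accumulate weight:
  km 10 (V, w=275) → cum 275
  km 11 (W, w=2) → cum 277
  km 12 (S, w=70) → cum 347  ≥ 308.5 → median here
  km 14 (Q, w=90) → cum 437
  km 18 (P, w=35) → cum 472
  km 19 (U, w=70) → cum 542
  km 23 (T, w=70) → cum 612
  km 25 (R, w=5) → cum 617
Optimal location: km 12.

x = 12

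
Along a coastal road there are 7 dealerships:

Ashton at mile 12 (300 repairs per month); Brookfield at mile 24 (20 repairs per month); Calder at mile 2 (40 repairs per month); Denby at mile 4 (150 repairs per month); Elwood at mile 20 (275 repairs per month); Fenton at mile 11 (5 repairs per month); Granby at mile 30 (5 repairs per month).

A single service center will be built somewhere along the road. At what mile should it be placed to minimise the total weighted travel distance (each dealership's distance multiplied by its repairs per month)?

For a sum of weighted absolute distances on a line, the optimum is the weighted median (not the mean). Total weight W = 795; half-weight = 397.5.
Sort by position and accumulate weight:
  mile 2 (Calder, w=40) → cum 40
  mile 4 (Denby, w=150) → cum 190
  mile 11 (Fenton, w=5) → cum 195
  mile 12 (Ashton, w=300) → cum 495  ≥ 397.5 → median here
  mile 20 (Elwood, w=275) → cum 770
  mile 24 (Brookfield, w=20) → cum 790
  mile 30 (Granby, w=5) → cum 795
Optimal location: mile 12.

x = 12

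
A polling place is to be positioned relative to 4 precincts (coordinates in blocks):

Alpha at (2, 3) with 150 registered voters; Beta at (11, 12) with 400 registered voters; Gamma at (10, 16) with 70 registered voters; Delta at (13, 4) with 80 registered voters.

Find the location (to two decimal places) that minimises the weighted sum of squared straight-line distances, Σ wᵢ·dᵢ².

(9.20, 9.56)

The minimiser of Σwᵢ‖p−pᵢ‖² is the weighted centroid p* = (Σwᵢpᵢ)/(Σwᵢ).
Σwᵢ = 700.
Σwᵢxᵢ = 150·2 + 400·11 + 70·10 + 80·13 = 6440.
Σwᵢyᵢ = 150·3 + 400·12 + 70·16 + 80·4 = 6690.
x* = 6440/700 = 9.20, y* = 6690/700 = 9.56.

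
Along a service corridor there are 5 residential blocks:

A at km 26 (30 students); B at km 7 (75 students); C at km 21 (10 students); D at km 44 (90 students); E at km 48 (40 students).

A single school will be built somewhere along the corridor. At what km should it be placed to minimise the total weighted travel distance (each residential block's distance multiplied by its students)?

x = 44

For a sum of weighted absolute distances on a line, the optimum is the weighted median (not the mean). Total weight W = 245; half-weight = 122.5.
Sort by position and accumulate weight:
  km 7 (B, w=75) → cum 75
  km 21 (C, w=10) → cum 85
  km 26 (A, w=30) → cum 115
  km 44 (D, w=90) → cum 205  ≥ 122.5 → median here
  km 48 (E, w=40) → cum 245
Optimal location: km 44.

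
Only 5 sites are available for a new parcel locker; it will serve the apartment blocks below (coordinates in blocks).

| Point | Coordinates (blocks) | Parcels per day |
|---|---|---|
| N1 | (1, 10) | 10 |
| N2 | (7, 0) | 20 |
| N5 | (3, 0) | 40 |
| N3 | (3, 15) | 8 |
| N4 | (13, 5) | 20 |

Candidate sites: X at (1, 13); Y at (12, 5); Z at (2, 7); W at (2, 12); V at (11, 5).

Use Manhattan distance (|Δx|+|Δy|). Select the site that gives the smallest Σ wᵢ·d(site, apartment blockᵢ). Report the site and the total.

Z, total 932 blocks

Total weighted distance at each candidate:
  X (1, 13): total = 1442
  Y (12, 5): total = 1092
  Z (2, 7): total = 932
  W (2, 12): total = 1282
  V (11, 5): total = 1034
Minimum is at Z with total 932 blocks.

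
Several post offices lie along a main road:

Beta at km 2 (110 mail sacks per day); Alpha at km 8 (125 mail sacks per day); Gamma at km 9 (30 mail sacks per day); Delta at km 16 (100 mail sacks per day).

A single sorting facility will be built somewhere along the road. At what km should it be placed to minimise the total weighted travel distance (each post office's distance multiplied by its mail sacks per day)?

For a sum of weighted absolute distances on a line, the optimum is the weighted median (not the mean). Total weight W = 365; half-weight = 182.5.
Sort by position and accumulate weight:
  km 2 (Beta, w=110) → cum 110
  km 8 (Alpha, w=125) → cum 235  ≥ 182.5 → median here
  km 9 (Gamma, w=30) → cum 265
  km 16 (Delta, w=100) → cum 365
Optimal location: km 8.

x = 8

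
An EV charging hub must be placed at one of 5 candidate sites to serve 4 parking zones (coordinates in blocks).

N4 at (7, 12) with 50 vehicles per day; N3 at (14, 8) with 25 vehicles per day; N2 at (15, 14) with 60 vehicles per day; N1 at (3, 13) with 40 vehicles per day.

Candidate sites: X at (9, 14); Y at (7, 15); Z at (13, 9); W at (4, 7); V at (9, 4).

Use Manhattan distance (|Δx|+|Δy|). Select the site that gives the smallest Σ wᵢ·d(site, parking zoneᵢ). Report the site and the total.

X, total 1115 blocks

Total weighted distance at each candidate:
  X (9, 14): total = 1115
  Y (7, 15): total = 1280
  Z (13, 9): total = 1480
  W (4, 7): total = 2035
  V (9, 4): total = 2285
Minimum is at X with total 1115 blocks.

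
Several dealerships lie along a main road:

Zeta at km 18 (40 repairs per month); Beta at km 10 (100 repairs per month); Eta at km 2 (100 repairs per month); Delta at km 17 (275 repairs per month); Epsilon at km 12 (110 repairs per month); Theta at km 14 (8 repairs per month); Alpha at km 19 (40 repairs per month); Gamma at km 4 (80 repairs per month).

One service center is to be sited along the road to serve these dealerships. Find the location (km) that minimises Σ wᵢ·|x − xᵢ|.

For a sum of weighted absolute distances on a line, the optimum is the weighted median (not the mean). Total weight W = 753; half-weight = 376.5.
Sort by position and accumulate weight:
  km 2 (Eta, w=100) → cum 100
  km 4 (Gamma, w=80) → cum 180
  km 10 (Beta, w=100) → cum 280
  km 12 (Epsilon, w=110) → cum 390  ≥ 376.5 → median here
  km 14 (Theta, w=8) → cum 398
  km 17 (Delta, w=275) → cum 673
  km 18 (Zeta, w=40) → cum 713
  km 19 (Alpha, w=40) → cum 753
Optimal location: km 12.

x = 12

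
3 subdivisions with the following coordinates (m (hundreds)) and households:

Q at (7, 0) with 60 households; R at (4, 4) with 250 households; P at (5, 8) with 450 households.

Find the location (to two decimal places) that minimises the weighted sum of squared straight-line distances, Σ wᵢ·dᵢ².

The minimiser of Σwᵢ‖p−pᵢ‖² is the weighted centroid p* = (Σwᵢpᵢ)/(Σwᵢ).
Σwᵢ = 760.
Σwᵢxᵢ = 60·7 + 250·4 + 450·5 = 3670.
Σwᵢyᵢ = 60·0 + 250·4 + 450·8 = 4600.
x* = 3670/760 = 4.83, y* = 4600/760 = 6.05.

(4.83, 6.05)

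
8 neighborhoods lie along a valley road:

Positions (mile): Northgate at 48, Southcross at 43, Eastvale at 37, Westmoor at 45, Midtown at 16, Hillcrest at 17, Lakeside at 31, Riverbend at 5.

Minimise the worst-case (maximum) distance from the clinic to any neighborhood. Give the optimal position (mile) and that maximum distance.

location 26.5, max distance 21.5

The 1-center on a line is the midpoint of the two extreme points: leftmost at 5, rightmost at 48.
Optimal location = (5 + 48)/2 = 26.5; maximum distance = (48 − 5)/2 = 21.5.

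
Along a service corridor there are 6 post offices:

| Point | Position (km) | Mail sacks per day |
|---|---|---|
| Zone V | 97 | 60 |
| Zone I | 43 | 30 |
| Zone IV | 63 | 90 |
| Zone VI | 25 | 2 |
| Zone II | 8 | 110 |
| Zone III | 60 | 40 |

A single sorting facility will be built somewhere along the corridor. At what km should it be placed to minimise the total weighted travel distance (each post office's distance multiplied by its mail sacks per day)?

For a sum of weighted absolute distances on a line, the optimum is the weighted median (not the mean). Total weight W = 332; half-weight = 166.
Sort by position and accumulate weight:
  km 8 (Zone II, w=110) → cum 110
  km 25 (Zone VI, w=2) → cum 112
  km 43 (Zone I, w=30) → cum 142
  km 60 (Zone III, w=40) → cum 182  ≥ 166 → median here
  km 63 (Zone IV, w=90) → cum 272
  km 97 (Zone V, w=60) → cum 332
Optimal location: km 60.

x = 60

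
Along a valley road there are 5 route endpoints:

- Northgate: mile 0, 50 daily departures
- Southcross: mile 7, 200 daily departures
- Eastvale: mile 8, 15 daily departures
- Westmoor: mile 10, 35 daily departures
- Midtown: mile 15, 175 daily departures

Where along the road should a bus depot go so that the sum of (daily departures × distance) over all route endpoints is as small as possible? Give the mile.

For a sum of weighted absolute distances on a line, the optimum is the weighted median (not the mean). Total weight W = 475; half-weight = 237.5.
Sort by position and accumulate weight:
  mile 0 (Northgate, w=50) → cum 50
  mile 7 (Southcross, w=200) → cum 250  ≥ 237.5 → median here
  mile 8 (Eastvale, w=15) → cum 265
  mile 10 (Westmoor, w=35) → cum 300
  mile 15 (Midtown, w=175) → cum 475
Optimal location: mile 7.

x = 7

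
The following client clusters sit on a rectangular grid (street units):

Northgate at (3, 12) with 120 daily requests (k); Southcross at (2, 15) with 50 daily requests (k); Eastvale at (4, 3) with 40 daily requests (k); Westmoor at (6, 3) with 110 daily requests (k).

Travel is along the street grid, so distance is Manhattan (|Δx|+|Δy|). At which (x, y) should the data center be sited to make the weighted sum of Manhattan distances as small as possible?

Manhattan distance separates: Σwᵢ(|x−xᵢ|+|y−yᵢ|) = Σwᵢ|x−xᵢ| + Σwᵢ|y−yᵢ|, so x and y are optimised independently as 1-D weighted medians.
Total weight W = 320; half = 160.
x-coordinate, sorted with cumulative weight:
  x=2 (Southcross, w=50) cum 50
  x=3 (Northgate, w=120) cum 170  ← median
  x=4 (Eastvale, w=40) cum 210
  x=6 (Westmoor, w=110) cum 320
⇒ x* = 3
y-coordinate, sorted with cumulative weight:
  y=3 (Eastvale, w=40) cum 40
  y=3 (Westmoor, w=110) cum 150
  y=12 (Northgate, w=120) cum 270  ← median
  y=15 (Southcross, w=50) cum 320
⇒ y* = 12

(3, 12)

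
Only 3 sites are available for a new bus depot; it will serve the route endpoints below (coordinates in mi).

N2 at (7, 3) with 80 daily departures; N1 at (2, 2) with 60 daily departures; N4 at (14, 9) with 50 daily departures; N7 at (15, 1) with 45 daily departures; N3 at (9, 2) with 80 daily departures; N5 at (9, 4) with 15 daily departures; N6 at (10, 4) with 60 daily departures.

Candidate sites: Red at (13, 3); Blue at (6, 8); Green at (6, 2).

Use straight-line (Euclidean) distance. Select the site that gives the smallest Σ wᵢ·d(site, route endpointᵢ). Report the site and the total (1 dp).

Total weighted distance at each candidate:
  Red (13, 3): total = 2155.6
  Blue (6, 8): total = 2707.8
  Green (6, 2): total = 1854.5
Minimum is at Green with total 1854.5 mi.

Green, total 1854.5 mi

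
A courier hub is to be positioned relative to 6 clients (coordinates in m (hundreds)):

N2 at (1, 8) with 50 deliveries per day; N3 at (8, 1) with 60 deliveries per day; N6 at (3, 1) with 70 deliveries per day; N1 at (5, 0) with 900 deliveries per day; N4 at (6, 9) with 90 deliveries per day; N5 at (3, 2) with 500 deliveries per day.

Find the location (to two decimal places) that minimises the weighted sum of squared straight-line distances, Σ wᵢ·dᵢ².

(4.36, 1.40)

The minimiser of Σwᵢ‖p−pᵢ‖² is the weighted centroid p* = (Σwᵢpᵢ)/(Σwᵢ).
Σwᵢ = 1670.
Σwᵢxᵢ = 50·1 + 60·8 + 70·3 + 900·5 + 90·6 + 500·3 = 7280.
Σwᵢyᵢ = 50·8 + 60·1 + 70·1 + 900·0 + 90·9 + 500·2 = 2340.
x* = 7280/1670 = 4.36, y* = 2340/1670 = 1.40.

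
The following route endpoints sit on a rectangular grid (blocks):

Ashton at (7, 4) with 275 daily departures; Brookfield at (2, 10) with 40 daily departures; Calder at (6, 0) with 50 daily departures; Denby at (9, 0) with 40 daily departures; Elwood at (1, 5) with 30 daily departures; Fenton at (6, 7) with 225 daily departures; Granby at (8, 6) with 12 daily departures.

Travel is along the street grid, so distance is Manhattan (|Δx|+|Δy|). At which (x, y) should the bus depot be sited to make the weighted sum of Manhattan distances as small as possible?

(6, 4)

Manhattan distance separates: Σwᵢ(|x−xᵢ|+|y−yᵢ|) = Σwᵢ|x−xᵢ| + Σwᵢ|y−yᵢ|, so x and y are optimised independently as 1-D weighted medians.
Total weight W = 672; half = 336.
x-coordinate, sorted with cumulative weight:
  x=1 (Elwood, w=30) cum 30
  x=2 (Brookfield, w=40) cum 70
  x=6 (Calder, w=50) cum 120
  x=6 (Fenton, w=225) cum 345  ← median
  x=7 (Ashton, w=275) cum 620
  x=8 (Granby, w=12) cum 632
  x=9 (Denby, w=40) cum 672
⇒ x* = 6
y-coordinate, sorted with cumulative weight:
  y=0 (Calder, w=50) cum 50
  y=0 (Denby, w=40) cum 90
  y=4 (Ashton, w=275) cum 365  ← median
  y=5 (Elwood, w=30) cum 395
  y=6 (Granby, w=12) cum 407
  y=7 (Fenton, w=225) cum 632
  y=10 (Brookfield, w=40) cum 672
⇒ y* = 4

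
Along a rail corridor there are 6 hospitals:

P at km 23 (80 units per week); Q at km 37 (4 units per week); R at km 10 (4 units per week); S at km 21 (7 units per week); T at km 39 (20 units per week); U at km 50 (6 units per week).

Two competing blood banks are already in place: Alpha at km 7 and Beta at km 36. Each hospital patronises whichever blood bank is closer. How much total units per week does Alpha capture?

The indifferent point is the midpoint (7+36)/2 = 21.5; hospitals left of it (closer to Alpha at 7) go to Alpha, those right go to Beta.
  R at 10 (w=4) → Alpha
  S at 21 (w=7) → Alpha
  P at 23 (w=80) → Beta
  Q at 37 (w=4) → Beta
  T at 39 (w=20) → Beta
  U at 50 (w=6) → Beta
Alpha captures 11; Beta captures 110.

11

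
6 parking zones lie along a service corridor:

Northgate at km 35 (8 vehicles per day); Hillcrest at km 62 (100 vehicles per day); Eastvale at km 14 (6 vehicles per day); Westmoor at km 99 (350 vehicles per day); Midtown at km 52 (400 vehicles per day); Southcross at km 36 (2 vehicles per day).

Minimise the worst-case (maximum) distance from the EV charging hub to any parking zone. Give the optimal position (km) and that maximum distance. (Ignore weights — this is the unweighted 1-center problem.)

location 56.5, max distance 42.5

The 1-center on a line is the midpoint of the two extreme points: leftmost at 14, rightmost at 99.
Optimal location = (14 + 99)/2 = 56.5; maximum distance = (99 − 14)/2 = 42.5.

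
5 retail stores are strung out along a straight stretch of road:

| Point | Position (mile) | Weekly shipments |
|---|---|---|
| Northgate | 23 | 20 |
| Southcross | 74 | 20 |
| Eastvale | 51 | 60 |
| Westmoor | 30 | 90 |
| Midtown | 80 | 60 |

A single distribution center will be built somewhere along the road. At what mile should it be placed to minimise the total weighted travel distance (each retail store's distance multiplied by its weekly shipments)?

For a sum of weighted absolute distances on a line, the optimum is the weighted median (not the mean). Total weight W = 250; half-weight = 125.
Sort by position and accumulate weight:
  mile 23 (Northgate, w=20) → cum 20
  mile 30 (Westmoor, w=90) → cum 110
  mile 51 (Eastvale, w=60) → cum 170  ≥ 125 → median here
  mile 74 (Southcross, w=20) → cum 190
  mile 80 (Midtown, w=60) → cum 250
Optimal location: mile 51.

x = 51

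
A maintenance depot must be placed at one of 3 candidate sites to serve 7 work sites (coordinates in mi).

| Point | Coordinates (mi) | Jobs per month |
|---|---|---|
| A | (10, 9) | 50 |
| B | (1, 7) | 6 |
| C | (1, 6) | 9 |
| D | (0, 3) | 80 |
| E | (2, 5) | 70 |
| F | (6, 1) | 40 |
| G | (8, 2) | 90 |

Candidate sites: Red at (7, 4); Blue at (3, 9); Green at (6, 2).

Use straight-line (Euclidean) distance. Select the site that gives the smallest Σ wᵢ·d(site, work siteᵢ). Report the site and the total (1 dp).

Green, total 1559.8 mi

Total weighted distance at each candidate:
  Red (7, 4): total = 1639.1
  Blue (3, 9): total = 2340.7
  Green (6, 2): total = 1559.8
Minimum is at Green with total 1559.8 mi.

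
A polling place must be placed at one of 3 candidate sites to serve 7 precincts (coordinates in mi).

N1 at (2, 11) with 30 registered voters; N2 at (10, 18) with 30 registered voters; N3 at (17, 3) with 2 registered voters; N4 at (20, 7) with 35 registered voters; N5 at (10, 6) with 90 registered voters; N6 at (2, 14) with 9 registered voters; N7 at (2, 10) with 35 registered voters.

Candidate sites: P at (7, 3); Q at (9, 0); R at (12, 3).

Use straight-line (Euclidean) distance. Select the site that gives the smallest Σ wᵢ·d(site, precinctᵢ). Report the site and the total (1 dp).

P, total 2029.6 mi

Total weighted distance at each candidate:
  P (7, 3): total = 2029.6
  Q (9, 0): total = 2521.0
  R (12, 3): total = 2046.7
Minimum is at P with total 2029.6 mi.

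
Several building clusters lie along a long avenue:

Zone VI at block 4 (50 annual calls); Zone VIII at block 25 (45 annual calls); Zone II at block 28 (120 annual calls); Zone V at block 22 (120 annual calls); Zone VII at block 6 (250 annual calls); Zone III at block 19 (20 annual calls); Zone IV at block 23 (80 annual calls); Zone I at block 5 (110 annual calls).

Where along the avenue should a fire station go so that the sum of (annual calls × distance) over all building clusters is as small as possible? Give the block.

For a sum of weighted absolute distances on a line, the optimum is the weighted median (not the mean). Total weight W = 795; half-weight = 397.5.
Sort by position and accumulate weight:
  block 4 (Zone VI, w=50) → cum 50
  block 5 (Zone I, w=110) → cum 160
  block 6 (Zone VII, w=250) → cum 410  ≥ 397.5 → median here
  block 19 (Zone III, w=20) → cum 430
  block 22 (Zone V, w=120) → cum 550
  block 23 (Zone IV, w=80) → cum 630
  block 25 (Zone VIII, w=45) → cum 675
  block 28 (Zone II, w=120) → cum 795
Optimal location: block 6.

x = 6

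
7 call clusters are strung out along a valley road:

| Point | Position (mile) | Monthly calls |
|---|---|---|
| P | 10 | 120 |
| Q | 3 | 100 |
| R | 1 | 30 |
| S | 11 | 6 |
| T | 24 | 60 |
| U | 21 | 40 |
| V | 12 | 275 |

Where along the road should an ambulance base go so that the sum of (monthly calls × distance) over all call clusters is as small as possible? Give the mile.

For a sum of weighted absolute distances on a line, the optimum is the weighted median (not the mean). Total weight W = 631; half-weight = 315.5.
Sort by position and accumulate weight:
  mile 1 (R, w=30) → cum 30
  mile 3 (Q, w=100) → cum 130
  mile 10 (P, w=120) → cum 250
  mile 11 (S, w=6) → cum 256
  mile 12 (V, w=275) → cum 531  ≥ 315.5 → median here
  mile 21 (U, w=40) → cum 571
  mile 24 (T, w=60) → cum 631
Optimal location: mile 12.

x = 12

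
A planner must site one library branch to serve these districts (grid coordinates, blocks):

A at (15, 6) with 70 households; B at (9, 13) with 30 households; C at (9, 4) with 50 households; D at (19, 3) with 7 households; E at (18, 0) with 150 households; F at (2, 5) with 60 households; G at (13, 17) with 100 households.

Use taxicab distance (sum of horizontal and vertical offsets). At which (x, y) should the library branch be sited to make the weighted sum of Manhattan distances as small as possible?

Manhattan distance separates: Σwᵢ(|x−xᵢ|+|y−yᵢ|) = Σwᵢ|x−xᵢ| + Σwᵢ|y−yᵢ|, so x and y are optimised independently as 1-D weighted medians.
Total weight W = 467; half = 233.5.
x-coordinate, sorted with cumulative weight:
  x=2 (F, w=60) cum 60
  x=9 (B, w=30) cum 90
  x=9 (C, w=50) cum 140
  x=13 (G, w=100) cum 240  ← median
  x=15 (A, w=70) cum 310
  x=18 (E, w=150) cum 460
  x=19 (D, w=7) cum 467
⇒ x* = 13
y-coordinate, sorted with cumulative weight:
  y=0 (E, w=150) cum 150
  y=3 (D, w=7) cum 157
  y=4 (C, w=50) cum 207
  y=5 (F, w=60) cum 267  ← median
  y=6 (A, w=70) cum 337
  y=13 (B, w=30) cum 367
  y=17 (G, w=100) cum 467
⇒ y* = 5

(13, 5)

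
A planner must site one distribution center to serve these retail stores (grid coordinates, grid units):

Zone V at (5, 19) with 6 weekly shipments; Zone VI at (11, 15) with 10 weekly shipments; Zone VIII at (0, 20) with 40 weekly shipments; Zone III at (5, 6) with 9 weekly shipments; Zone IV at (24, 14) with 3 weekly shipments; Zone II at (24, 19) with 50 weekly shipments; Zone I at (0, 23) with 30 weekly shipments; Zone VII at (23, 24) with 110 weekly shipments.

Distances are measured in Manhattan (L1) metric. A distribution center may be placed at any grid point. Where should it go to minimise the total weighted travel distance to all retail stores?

(23, 23)

Manhattan distance separates: Σwᵢ(|x−xᵢ|+|y−yᵢ|) = Σwᵢ|x−xᵢ| + Σwᵢ|y−yᵢ|, so x and y are optimised independently as 1-D weighted medians.
Total weight W = 258; half = 129.
x-coordinate, sorted with cumulative weight:
  x=0 (Zone VIII, w=40) cum 40
  x=0 (Zone I, w=30) cum 70
  x=5 (Zone V, w=6) cum 76
  x=5 (Zone III, w=9) cum 85
  x=11 (Zone VI, w=10) cum 95
  x=23 (Zone VII, w=110) cum 205  ← median
  x=24 (Zone IV, w=3) cum 208
  x=24 (Zone II, w=50) cum 258
⇒ x* = 23
y-coordinate, sorted with cumulative weight:
  y=6 (Zone III, w=9) cum 9
  y=14 (Zone IV, w=3) cum 12
  y=15 (Zone VI, w=10) cum 22
  y=19 (Zone V, w=6) cum 28
  y=19 (Zone II, w=50) cum 78
  y=20 (Zone VIII, w=40) cum 118
  y=23 (Zone I, w=30) cum 148  ← median
  y=24 (Zone VII, w=110) cum 258
⇒ y* = 23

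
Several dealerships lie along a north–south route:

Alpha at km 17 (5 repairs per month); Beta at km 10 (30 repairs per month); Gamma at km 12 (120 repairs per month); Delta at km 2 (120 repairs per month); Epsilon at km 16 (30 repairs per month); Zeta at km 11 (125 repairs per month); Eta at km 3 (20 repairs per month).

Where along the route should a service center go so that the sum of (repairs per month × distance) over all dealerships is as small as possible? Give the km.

For a sum of weighted absolute distances on a line, the optimum is the weighted median (not the mean). Total weight W = 450; half-weight = 225.
Sort by position and accumulate weight:
  km 2 (Delta, w=120) → cum 120
  km 3 (Eta, w=20) → cum 140
  km 10 (Beta, w=30) → cum 170
  km 11 (Zeta, w=125) → cum 295  ≥ 225 → median here
  km 12 (Gamma, w=120) → cum 415
  km 16 (Epsilon, w=30) → cum 445
  km 17 (Alpha, w=5) → cum 450
Optimal location: km 11.

x = 11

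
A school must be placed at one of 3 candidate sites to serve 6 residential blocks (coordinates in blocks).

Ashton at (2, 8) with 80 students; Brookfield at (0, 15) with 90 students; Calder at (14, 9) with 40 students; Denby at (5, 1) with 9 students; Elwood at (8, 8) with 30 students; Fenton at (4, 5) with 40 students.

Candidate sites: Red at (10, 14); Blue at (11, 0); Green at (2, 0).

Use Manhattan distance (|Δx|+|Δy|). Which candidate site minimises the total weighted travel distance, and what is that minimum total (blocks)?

Red, total 3472 blocks

Total weighted distance at each candidate:
  Red (10, 14): total = 3472
  Blue (11, 0): total = 5053
  Green (2, 0): total = 3746
Minimum is at Red with total 3472 blocks.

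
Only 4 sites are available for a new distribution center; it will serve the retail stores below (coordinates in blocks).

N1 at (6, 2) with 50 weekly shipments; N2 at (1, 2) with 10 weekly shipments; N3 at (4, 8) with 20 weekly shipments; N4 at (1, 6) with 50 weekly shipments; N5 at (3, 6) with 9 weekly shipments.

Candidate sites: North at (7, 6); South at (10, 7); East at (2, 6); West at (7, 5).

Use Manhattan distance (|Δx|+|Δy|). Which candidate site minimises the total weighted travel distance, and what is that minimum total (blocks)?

Total weighted distance at each candidate:
  North (7, 6): total = 786
  South (10, 7): total = 1302
  East (2, 6): total = 589
  West (7, 5): total = 805
Minimum is at East with total 589 blocks.

East, total 589 blocks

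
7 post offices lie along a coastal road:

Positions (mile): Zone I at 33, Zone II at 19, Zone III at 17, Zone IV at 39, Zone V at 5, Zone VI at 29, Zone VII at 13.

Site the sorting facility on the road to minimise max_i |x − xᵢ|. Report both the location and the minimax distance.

The 1-center on a line is the midpoint of the two extreme points: leftmost at 5, rightmost at 39.
Optimal location = (5 + 39)/2 = 22; maximum distance = (39 − 5)/2 = 17.

location 22, max distance 17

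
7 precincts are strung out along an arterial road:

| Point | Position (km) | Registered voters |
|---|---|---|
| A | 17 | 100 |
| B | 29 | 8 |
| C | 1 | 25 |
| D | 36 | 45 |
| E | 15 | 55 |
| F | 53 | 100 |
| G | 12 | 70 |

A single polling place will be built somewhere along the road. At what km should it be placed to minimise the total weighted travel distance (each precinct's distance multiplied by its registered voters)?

x = 17

For a sum of weighted absolute distances on a line, the optimum is the weighted median (not the mean). Total weight W = 403; half-weight = 201.5.
Sort by position and accumulate weight:
  km 1 (C, w=25) → cum 25
  km 12 (G, w=70) → cum 95
  km 15 (E, w=55) → cum 150
  km 17 (A, w=100) → cum 250  ≥ 201.5 → median here
  km 29 (B, w=8) → cum 258
  km 36 (D, w=45) → cum 303
  km 53 (F, w=100) → cum 403
Optimal location: km 17.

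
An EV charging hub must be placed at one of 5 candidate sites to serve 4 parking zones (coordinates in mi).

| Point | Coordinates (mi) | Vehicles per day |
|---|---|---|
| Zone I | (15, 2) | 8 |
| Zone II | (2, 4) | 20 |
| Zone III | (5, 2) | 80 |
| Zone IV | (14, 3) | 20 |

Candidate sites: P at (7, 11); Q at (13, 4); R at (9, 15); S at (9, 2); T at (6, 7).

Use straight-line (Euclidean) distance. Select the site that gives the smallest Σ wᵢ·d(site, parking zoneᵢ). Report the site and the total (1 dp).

S, total 615.6 mi

Total weighted distance at each candidate:
  P (7, 11): total = 1218.5
  Q (13, 4): total = 930.6
  R (9, 15): total = 1723.4
  S (9, 2): total = 615.6
  T (6, 7): total = 769.2
Minimum is at S with total 615.6 mi.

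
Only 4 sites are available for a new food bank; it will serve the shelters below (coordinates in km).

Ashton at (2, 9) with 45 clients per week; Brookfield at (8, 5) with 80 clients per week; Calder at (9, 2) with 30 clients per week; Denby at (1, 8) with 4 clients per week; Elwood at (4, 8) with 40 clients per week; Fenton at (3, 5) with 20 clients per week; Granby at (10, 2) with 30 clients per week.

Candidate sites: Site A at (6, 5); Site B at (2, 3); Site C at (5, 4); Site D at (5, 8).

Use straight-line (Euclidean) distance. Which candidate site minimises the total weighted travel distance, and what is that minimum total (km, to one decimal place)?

Total weighted distance at each candidate:
  Site A (6, 5): total = 919.4
  Site B (2, 3): total = 1510.5
  Site C (5, 4): total = 1043.4
  Site D (5, 8): total = 1060.5
Minimum is at Site A with total 919.4 km.

Site A, total 919.4 km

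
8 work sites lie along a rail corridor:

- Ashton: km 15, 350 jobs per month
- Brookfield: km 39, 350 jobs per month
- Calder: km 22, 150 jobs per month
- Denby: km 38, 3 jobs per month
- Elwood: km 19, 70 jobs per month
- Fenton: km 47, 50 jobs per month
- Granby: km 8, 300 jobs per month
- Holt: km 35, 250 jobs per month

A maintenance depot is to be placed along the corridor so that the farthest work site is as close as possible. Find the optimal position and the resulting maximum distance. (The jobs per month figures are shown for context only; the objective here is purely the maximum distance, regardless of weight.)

The 1-center on a line is the midpoint of the two extreme points: leftmost at 8, rightmost at 47.
Optimal location = (8 + 47)/2 = 27.5; maximum distance = (47 − 8)/2 = 19.5.

location 27.5, max distance 19.5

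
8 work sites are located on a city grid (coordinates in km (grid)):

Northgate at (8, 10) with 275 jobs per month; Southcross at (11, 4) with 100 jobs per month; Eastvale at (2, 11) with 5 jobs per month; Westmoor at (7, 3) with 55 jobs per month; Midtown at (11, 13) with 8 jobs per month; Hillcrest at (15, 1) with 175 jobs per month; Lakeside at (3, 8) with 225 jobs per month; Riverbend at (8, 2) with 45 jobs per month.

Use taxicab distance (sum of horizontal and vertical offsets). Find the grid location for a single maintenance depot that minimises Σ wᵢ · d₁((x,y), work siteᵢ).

Manhattan distance separates: Σwᵢ(|x−xᵢ|+|y−yᵢ|) = Σwᵢ|x−xᵢ| + Σwᵢ|y−yᵢ|, so x and y are optimised independently as 1-D weighted medians.
Total weight W = 888; half = 444.
x-coordinate, sorted with cumulative weight:
  x=2 (Eastvale, w=5) cum 5
  x=3 (Lakeside, w=225) cum 230
  x=7 (Westmoor, w=55) cum 285
  x=8 (Northgate, w=275) cum 560  ← median
  x=8 (Riverbend, w=45) cum 605
  x=11 (Southcross, w=100) cum 705
  x=11 (Midtown, w=8) cum 713
  x=15 (Hillcrest, w=175) cum 888
⇒ x* = 8
y-coordinate, sorted with cumulative weight:
  y=1 (Hillcrest, w=175) cum 175
  y=2 (Riverbend, w=45) cum 220
  y=3 (Westmoor, w=55) cum 275
  y=4 (Southcross, w=100) cum 375
  y=8 (Lakeside, w=225) cum 600  ← median
  y=10 (Northgate, w=275) cum 875
  y=11 (Eastvale, w=5) cum 880
  y=13 (Midtown, w=8) cum 888
⇒ y* = 8

(8, 8)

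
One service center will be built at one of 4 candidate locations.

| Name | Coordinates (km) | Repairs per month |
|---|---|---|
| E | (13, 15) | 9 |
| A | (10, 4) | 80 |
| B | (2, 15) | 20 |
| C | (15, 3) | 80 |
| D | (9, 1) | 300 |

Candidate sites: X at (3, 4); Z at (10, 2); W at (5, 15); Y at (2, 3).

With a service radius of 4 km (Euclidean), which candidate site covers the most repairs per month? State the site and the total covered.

Coverage radius r = 4 km; a point is covered iff (Δx)²+(Δy)² ≤ 4² = 16.
  X (3, 4): covers {none} → 0
  Z (10, 2): covers {A, D} → 380
  W (5, 15): covers {B} → 20
  Y (2, 3): covers {none} → 0
Maximum coverage at Z: 380 repairs per month.

Z, covering 380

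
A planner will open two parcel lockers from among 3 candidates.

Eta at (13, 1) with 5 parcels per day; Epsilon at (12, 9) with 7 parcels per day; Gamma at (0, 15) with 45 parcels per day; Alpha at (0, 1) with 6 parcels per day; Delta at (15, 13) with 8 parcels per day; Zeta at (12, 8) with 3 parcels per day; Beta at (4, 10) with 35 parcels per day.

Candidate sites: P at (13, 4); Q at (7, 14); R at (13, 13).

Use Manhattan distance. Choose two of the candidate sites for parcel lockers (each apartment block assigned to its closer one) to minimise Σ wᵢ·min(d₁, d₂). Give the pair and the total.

{P, Q}, total 845

Evaluate every pair (each demand assigned to the nearer of the two):
  {P, Q}: total = 845
  {Q, R}: total = 854
  {P, R}: total = 1272
Best pair: {P, Q} with total 845.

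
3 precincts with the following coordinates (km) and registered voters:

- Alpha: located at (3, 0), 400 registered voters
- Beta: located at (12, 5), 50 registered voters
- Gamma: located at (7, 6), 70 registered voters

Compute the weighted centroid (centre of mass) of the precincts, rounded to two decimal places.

The minimiser of Σwᵢ‖p−pᵢ‖² is the weighted centroid p* = (Σwᵢpᵢ)/(Σwᵢ).
Σwᵢ = 520.
Σwᵢxᵢ = 400·3 + 50·12 + 70·7 = 2290.
Σwᵢyᵢ = 400·0 + 50·5 + 70·6 = 670.
x* = 2290/520 = 4.40, y* = 670/520 = 1.29.

(4.40, 1.29)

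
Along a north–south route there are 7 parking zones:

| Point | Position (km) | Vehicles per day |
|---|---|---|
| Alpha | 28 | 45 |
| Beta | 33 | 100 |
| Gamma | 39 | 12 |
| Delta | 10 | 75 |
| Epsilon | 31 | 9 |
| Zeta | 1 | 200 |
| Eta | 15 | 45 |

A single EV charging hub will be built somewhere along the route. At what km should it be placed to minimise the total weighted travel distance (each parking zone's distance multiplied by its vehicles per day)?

x = 10

For a sum of weighted absolute distances on a line, the optimum is the weighted median (not the mean). Total weight W = 486; half-weight = 243.
Sort by position and accumulate weight:
  km 1 (Zeta, w=200) → cum 200
  km 10 (Delta, w=75) → cum 275  ≥ 243 → median here
  km 15 (Eta, w=45) → cum 320
  km 28 (Alpha, w=45) → cum 365
  km 31 (Epsilon, w=9) → cum 374
  km 33 (Beta, w=100) → cum 474
  km 39 (Gamma, w=12) → cum 486
Optimal location: km 10.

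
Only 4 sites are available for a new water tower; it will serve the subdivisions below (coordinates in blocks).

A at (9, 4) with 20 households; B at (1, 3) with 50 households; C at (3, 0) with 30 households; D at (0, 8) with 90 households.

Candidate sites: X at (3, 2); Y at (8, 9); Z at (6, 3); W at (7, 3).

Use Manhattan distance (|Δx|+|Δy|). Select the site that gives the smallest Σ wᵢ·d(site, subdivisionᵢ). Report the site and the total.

X, total 1180 blocks

Total weighted distance at each candidate:
  X (3, 2): total = 1180
  Y (8, 9): total = 2000
  Z (6, 3): total = 1500
  W (7, 3): total = 1650
Minimum is at X with total 1180 blocks.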